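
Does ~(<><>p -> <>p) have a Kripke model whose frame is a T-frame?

Satisfiable (open branch found)

1. ~(<><>p -> <>p), u
2. <><>p, u   [~->-rule on 1]
3. ~<>p, u   [~->-rule on 1]
4. ~p, u   [~<>-rule on 3 via uRu]
5. <>p, v   [<>-rule on 2: fresh world v, uRv]
6. ~p, v   [~<>-rule on 3 via uRv]
7. p, w   [<>-rule on 5: fresh world w, vRw]
Accessibility: uRu, uRv, vRv, vRw, wRw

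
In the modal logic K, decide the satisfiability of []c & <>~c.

1. []c & <>~c, 0
2. []c, 0
3. <>~c, 0
4. ~c, 1
5. c, 1
Accessibility: 0R1
Branch closes: c and ~c both at 1.
All branches of the tableau close; one closing branch shown above.

No, unsatisfiable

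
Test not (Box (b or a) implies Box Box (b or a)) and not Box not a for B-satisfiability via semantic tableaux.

Yes, satisfiable

1. not (Box (b or a) implies Box Box (b or a)) and not Box not a, 0
2. not (Box (b or a) implies Box Box (b or a)), 0
3. not Box not a, 0
4. Box (b or a), 0
5. not Box Box (b or a), 0
6. b or a, 0
7. a, 0
8. a, 1
9. b or a, 1
10. not Box (b or a), 2
11. b or a, 2
12. a, 2
13. not (b or a), 3
14. not b, 3
15. not a, 3
Accessibility: 0R0, 0R1, 0R2, 1R0, 1R1, 2R0, 2R2, 2R3, 3R2, 3R3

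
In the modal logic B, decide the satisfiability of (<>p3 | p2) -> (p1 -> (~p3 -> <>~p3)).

Yes, satisfiable

1. (<>p3 | p2) -> (p1 -> (~p3 -> <>~p3)), u
2. p1 -> (~p3 -> <>~p3), u   [->-rule on 1 (branches; this branch)]
3. ~p3 -> <>~p3, u   [->-rule on 2 (branches; this branch)]
4. <>~p3, u   [->-rule on 3 (branches; this branch)]
5. ~p3, v   [<>-rule on 4: fresh world v, uRv]
Accessibility: uRu, uRv, vRu, vRv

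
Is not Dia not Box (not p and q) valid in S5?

Tableau for the negation Dia not Box (not p and q):
1. Dia not Box (not p and q), w0
2. not Box (not p and q), w1
3. not (not p and q), w2
4. not q, w2
Accessibility: w0Rw0, w0Rw1, w0Rw2, w1Rw0, w1Rw1, w1Rw2, w2Rw0, w2Rw1, w2Rw2
The negation has an open branch (countermodel exists).

Invalid (countermodel exists)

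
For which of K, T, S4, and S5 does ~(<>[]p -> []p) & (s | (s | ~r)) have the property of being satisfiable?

S5-tableau for the formula:
1. ~(<>[]p -> []p) & (s | (s | ~r)), 0
2. ~(<>[]p -> []p), 0   [&-rule on 1]
3. s | (s | ~r), 0   [&-rule on 1]
4. <>[]p, 0   [~->-rule on 2]
5. ~[]p, 0   [~->-rule on 2]
6. s | ~r, 0   [|-rule on 3 (branches; this branch)]
7. ~r, 0   [|-rule on 6 (branches; this branch)]
8. []p, 1   [<>-rule on 4: fresh world 1, 0R1]
9. p, 0   [[]-rule on 8 via 1R0]
10. p, 1   [[]-rule on 8 via 1R1]
11. ~p, 2   [~[]-rule on 5: fresh world 2, 0R2]
12. p, 2   [[]-rule on 8 via 1R2]
Accessibility: 0R0, 0R1, 0R2, 1R0, 1R1, 1R2, 2R0, 2R1, 2R2
Branch closes: p and ~p both at 2.
Every branch closes (one shown): unsatisfiable in S5.
S4-tableau for the formula:
1. ~(<>[]p -> []p) & (s | (s | ~r)), 0
2. ~(<>[]p -> []p), 0   [&-rule on 1]
3. s | (s | ~r), 0   [&-rule on 1]
4. <>[]p, 0   [~->-rule on 2]
5. ~[]p, 0   [~->-rule on 2]
6. s | ~r, 0   [|-rule on 3 (branches; this branch)]
7. ~r, 0   [|-rule on 6 (branches; this branch)]
8. []p, 1   [<>-rule on 4: fresh world 1, 0R1]
9. p, 1   [[]-rule on 8 via 1R1]
10. ~p, 2   [~[]-rule on 5: fresh world 2, 0R2]
Accessibility: 0R0, 0R1, 0R2, 1R1, 2R2
Complete open branch: satisfiable in S4, hence also in K, T (this S4-model is also a K-model and a T-model).

K, T, S4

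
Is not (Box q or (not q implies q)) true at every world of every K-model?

Not valid

Tableau for the negation Box q or (not q implies q):
1. Box q or (not q implies q), u
2. not q implies q, u
3. q, u
The negation has an open branch (countermodel exists).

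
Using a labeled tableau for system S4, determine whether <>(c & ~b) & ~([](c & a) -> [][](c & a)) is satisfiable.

1. <>(c & ~b) & ~([](c & a) -> [][](c & a)), w0
2. <>(c & ~b), w0
3. ~([](c & a) -> [][](c & a)), w0
4. [](c & a), w0
5. ~[][](c & a), w0
6. c & a, w0
7. c, w0
8. a, w0
9. c & ~b, w1
10. c, w1
11. ~b, w1
12. c & a, w1
13. a, w1
14. ~[](c & a), w2
15. c & a, w2
16. c, w2
17. a, w2
18. ~(c & a), w3
19. c & a, w3
20. c, w3
21. a, w3
22. ~a, w3
Accessibility: w0Rw0, w0Rw1, w0Rw2, w0Rw3, w1Rw1, w2Rw2, w2Rw3, w3Rw3
Branch closes: a and ~a both at w3.
Every branch closes; the branch above is one of them.

No, unsatisfiable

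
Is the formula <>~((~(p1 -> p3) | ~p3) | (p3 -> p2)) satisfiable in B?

1. <>~((~(p1 -> p3) | ~p3) | (p3 -> p2)), w0
2. ~((~(p1 -> p3) | ~p3) | (p3 -> p2)), w1
3. ~(~(p1 -> p3) | ~p3), w1
4. ~(p3 -> p2), w1
5. p1 -> p3, w1
6. p3, w1
7. ~p2, w1
Accessibility: w0Rw0, w0Rw1, w1Rw0, w1Rw1

Yes, satisfiable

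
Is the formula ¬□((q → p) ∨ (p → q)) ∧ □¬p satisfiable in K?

No, unsatisfiable

1. ¬□((q → p) ∨ (p → q)) ∧ □¬p, u
2. ¬□((q → p) ∨ (p → q)), u
3. □¬p, u
4. ¬((q → p) ∨ (p → q)), v
5. ¬(q → p), v
6. ¬(p → q), v
7. q, v
8. ¬p, v
9. p, v
10. ¬q, v
Accessibility: uRv
Branch closes: p and ¬p both at v.
(One branch shown.) All branches close.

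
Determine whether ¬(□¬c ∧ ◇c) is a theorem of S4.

Valid in S4

Tableau for the negation □¬c ∧ ◇c:
1. □¬c ∧ ◇c, 0
2. □¬c, 0
3. ◇c, 0
4. ¬c, 0
5. c, 1
6. ¬c, 1
Accessibility: 0R0, 0R1, 1R1
Branch closes: c and ¬c both at 1.
Every branch of the negation's tableau closes; the branch above is one of them.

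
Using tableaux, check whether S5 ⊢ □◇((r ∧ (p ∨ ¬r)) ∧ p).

Tableau for the negation ¬□◇((r ∧ (p ∨ ¬r)) ∧ p):
1. ¬□◇((r ∧ (p ∨ ¬r)) ∧ p), u
2. ¬◇((r ∧ (p ∨ ¬r)) ∧ p), v
3. ¬((r ∧ (p ∨ ¬r)) ∧ p), u
4. ¬((r ∧ (p ∨ ¬r)) ∧ p), v
5. ¬p, u
6. ¬p, v
Accessibility: uRu, uRv, vRu, vRv
The negation has an open branch (countermodel exists).

No, not valid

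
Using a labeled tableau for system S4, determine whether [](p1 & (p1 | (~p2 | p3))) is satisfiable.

1. [](p1 & (p1 | (~p2 | p3))), w0
2. p1 & (p1 | (~p2 | p3)), w0   [[]-rule on 1 via w0Rw0]
3. p1, w0   [&-rule on 2]
4. p1 | (~p2 | p3), w0   [&-rule on 2]
5. ~p2 | p3, w0   [|-rule on 4 (branches; this branch)]
6. p3, w0   [|-rule on 5 (branches; this branch)]
Accessibility: w0Rw0

Yes, satisfiable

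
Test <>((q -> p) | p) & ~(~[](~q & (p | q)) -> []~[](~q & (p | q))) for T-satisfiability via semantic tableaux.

Satisfiable

1. <>((q -> p) | p) & ~(~[](~q & (p | q)) -> []~[](~q & (p | q))), w0
2. <>((q -> p) | p), w0
3. ~(~[](~q & (p | q)) -> []~[](~q & (p | q))), w0
4. ~[](~q & (p | q)), w0
5. ~[]~[](~q & (p | q)), w0
6. (q -> p) | p, w1
7. p, w1
8. ~(~q & (p | q)), w2
9. ~(p | q), w2
10. ~p, w2
11. ~q, w2
12. [](~q & (p | q)), w3
13. ~q & (p | q), w3
14. ~q, w3
15. p | q, w3
16. p, w3
Accessibility: w0Rw0, w0Rw1, w0Rw2, w0Rw3, w1Rw1, w2Rw2, w3Rw3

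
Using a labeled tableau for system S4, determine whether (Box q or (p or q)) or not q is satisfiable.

Satisfiable (open branch found)

1. (Box q or (p or q)) or not q, u
2. not q, u
Accessibility: uRu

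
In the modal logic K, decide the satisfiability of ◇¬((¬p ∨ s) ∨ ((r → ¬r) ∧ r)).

Satisfiable (open branch found)

1. ◇¬((¬p ∨ s) ∨ ((r → ¬r) ∧ r)), 0
2. ¬((¬p ∨ s) ∨ ((r → ¬r) ∧ r)), 1   [◇-rule on 1: fresh world 1, 0R1]
3. ¬(¬p ∨ s), 1   [¬∨-rule on 2]
4. ¬((r → ¬r) ∧ r), 1   [¬∨-rule on 2]
5. p, 1   [¬∨-rule on 3]
6. ¬s, 1   [¬∨-rule on 3]
7. ¬r, 1   [¬∧-rule on 4 (branches; this branch)]
Accessibility: 0R1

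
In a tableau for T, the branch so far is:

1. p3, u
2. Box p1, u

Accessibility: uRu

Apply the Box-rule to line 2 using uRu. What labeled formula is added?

p1, u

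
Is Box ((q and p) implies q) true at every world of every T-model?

Tableau for the negation not Box ((q and p) implies q):
1. not Box ((q and p) implies q), w0
2. not ((q and p) implies q), w1
3. q and p, w1
4. not q, w1
5. q, w1
6. p, w1
Accessibility: w0Rw0, w0Rw1, w1Rw1
Branch closes: q and not q both at w1.
Every branch of the negation's tableau closes; the branch above is one of them.

Valid in T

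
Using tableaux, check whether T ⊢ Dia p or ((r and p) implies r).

Valid

Tableau for the negation not (Dia p or ((r and p) implies r)):
1. not (Dia p or ((r and p) implies r)), u
2. not Dia p, u   [neg-or-rule on 1]
3. not ((r and p) implies r), u   [neg-or-rule on 1]
4. r and p, u   [neg-implies-rule on 3]
5. not r, u   [neg-implies-rule on 3]
6. r, u   [and-rule on 4]
7. p, u   [and-rule on 4]
Accessibility: uRu
Branch closes: r and not r both at u.
Every branch of the negation's tableau closes; the branch above is one of them.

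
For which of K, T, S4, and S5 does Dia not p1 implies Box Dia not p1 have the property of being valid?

S5

S5-tableau for the negation not (Dia not p1 implies Box Dia not p1):
1. not (Dia not p1 implies Box Dia not p1), u
2. Dia not p1, u
3. not Box Dia not p1, u
4. not p1, v
5. not Dia not p1, w
6. p1, u
7. p1, v
Accessibility: uRu, uRv, uRw, vRu, vRv, vRw, wRu, wRv, wRw
Branch closes: p1 and not p1 both at v.
Every branch closes (one shown): valid in S5.
S4-tableau for the negation not (Dia not p1 implies Box Dia not p1):
1. not (Dia not p1 implies Box Dia not p1), u
2. Dia not p1, u
3. not Box Dia not p1, u
4. not p1, v
5. not Dia not p1, w
6. p1, w
Accessibility: uRu, uRv, uRw, vRv, wRw
Complete open branch: countermodel on an S4-frame, so not valid in S4, nor in K, T (the same frame is also a K-frame and a T-frame).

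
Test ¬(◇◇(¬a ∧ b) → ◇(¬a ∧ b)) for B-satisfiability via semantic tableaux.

1. ¬(◇◇(¬a ∧ b) → ◇(¬a ∧ b)), 0
2. ◇◇(¬a ∧ b), 0   [¬→-rule on 1]
3. ¬◇(¬a ∧ b), 0   [¬→-rule on 1]
4. ¬(¬a ∧ b), 0   [¬◇-rule on 3 via 0R0]
5. ¬b, 0   [¬∧-rule on 4 (branches; this branch)]
6. ◇(¬a ∧ b), 1   [◇-rule on 2: fresh world 1, 0R1]
7. ¬(¬a ∧ b), 1   [¬◇-rule on 3 via 0R1]
8. ¬b, 1   [¬∧-rule on 7 (branches; this branch)]
9. ¬a ∧ b, 2   [◇-rule on 6: fresh world 2, 1R2]
10. ¬a, 2   [∧-rule on 9]
11. b, 2   [∧-rule on 9]
Accessibility: 0R0, 0R1, 1R0, 1R1, 1R2, 2R1, 2R2

Yes, satisfiable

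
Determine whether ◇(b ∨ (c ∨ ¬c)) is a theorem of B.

Tableau for the negation ¬◇(b ∨ (c ∨ ¬c)):
1. ¬◇(b ∨ (c ∨ ¬c)), u
2. ¬(b ∨ (c ∨ ¬c)), u   [¬◇-rule on 1 via uRu]
3. ¬b, u   [¬∨-rule on 2]
4. ¬(c ∨ ¬c), u   [¬∨-rule on 2]
5. ¬c, u   [¬∨-rule on 4]
6. c, u   [¬∨-rule on 4]
Accessibility: uRu
Branch closes: c and ¬c both at u.
Every branch of the negation's tableau closes; the branch above is one of them.

Valid in B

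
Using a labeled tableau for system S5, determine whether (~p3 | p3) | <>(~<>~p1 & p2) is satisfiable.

Yes, satisfiable

1. (~p3 | p3) | <>(~<>~p1 & p2), w0
2. <>(~<>~p1 & p2), w0   [|-rule on 1 (branches; this branch)]
3. ~<>~p1 & p2, w1   [<>-rule on 2: fresh world w1, w0Rw1]
4. ~<>~p1, w1   [&-rule on 3]
5. p2, w1   [&-rule on 3]
6. p1, w0   [~<>-rule on 4 via w1Rw0]
7. p1, w1   [~<>-rule on 4 via w1Rw1]
Accessibility: w0Rw0, w0Rw1, w1Rw0, w1Rw1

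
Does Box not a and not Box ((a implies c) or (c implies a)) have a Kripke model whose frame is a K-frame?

1. Box not a and not Box ((a implies c) or (c implies a)), u
2. Box not a, u
3. not Box ((a implies c) or (c implies a)), u
4. not ((a implies c) or (c implies a)), v
5. not (a implies c), v
6. not (c implies a), v
7. a, v
8. not c, v
9. c, v
10. not a, v
Accessibility: uRv
Branch closes: c and not c both at v.
All branches of the tableau close; one closing branch shown above.

Unsatisfiable (every branch closes)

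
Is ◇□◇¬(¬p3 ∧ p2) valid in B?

Tableau for the negation ¬◇□◇¬(¬p3 ∧ p2):
1. ¬◇□◇¬(¬p3 ∧ p2), u
2. ¬□◇¬(¬p3 ∧ p2), u
3. ¬◇¬(¬p3 ∧ p2), v
4. ¬□◇¬(¬p3 ∧ p2), v
5. ¬p3 ∧ p2, u
6. ¬p3, u
7. p2, u
8. ¬p3 ∧ p2, v
9. ¬p3, v
10. p2, v
11. ¬◇¬(¬p3 ∧ p2), w
12. ¬p3 ∧ p2, w
13. ¬p3, w
14. p2, w
Accessibility: uRu, uRv, vRu, vRv, vRw, wRv, wRw
The negation has an open branch (countermodel exists).

No, not valid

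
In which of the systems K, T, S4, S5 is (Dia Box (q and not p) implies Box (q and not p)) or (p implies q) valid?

S5

S5-tableau for the negation not ((Dia Box (q and not p) implies Box (q and not p)) or (p implies q)):
1. not ((Dia Box (q and not p) implies Box (q and not p)) or (p implies q)), w0
2. not (Dia Box (q and not p) implies Box (q and not p)), w0
3. not (p implies q), w0
4. Dia Box (q and not p), w0
5. not Box (q and not p), w0
6. p, w0
7. not q, w0
8. Box (q and not p), w1
9. q and not p, w0
10. q, w0
11. not p, w0
Accessibility: w0Rw0, w0Rw1, w1Rw0, w1Rw1
Branch closes: q and not q both at w0.
Every branch closes (one shown): valid in S5.
S4-tableau for the negation not ((Dia Box (q and not p) implies Box (q and not p)) or (p implies q)):
1. not ((Dia Box (q and not p) implies Box (q and not p)) or (p implies q)), w0
2. not (Dia Box (q and not p) implies Box (q and not p)), w0
3. not (p implies q), w0
4. Dia Box (q and not p), w0
5. not Box (q and not p), w0
6. p, w0
7. not q, w0
8. Box (q and not p), w1
9. q and not p, w1
10. q, w1
11. not p, w1
12. not (q and not p), w2
13. p, w2
Accessibility: w0Rw0, w0Rw1, w0Rw2, w1Rw1, w2Rw2
Complete open branch: countermodel on an S4-frame, so not valid in S4, nor in K, T (the same frame is also a K-frame and a T-frame).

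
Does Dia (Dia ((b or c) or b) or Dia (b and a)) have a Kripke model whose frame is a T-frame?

1. Dia (Dia ((b or c) or b) or Dia (b and a)), 0
2. Dia ((b or c) or b) or Dia (b and a), 1   [Dia-rule on 1: fresh world 1, 0R1]
3. Dia (b and a), 1   [or-rule on 2 (branches; this branch)]
4. b and a, 2   [Dia-rule on 3: fresh world 2, 1R2]
5. b, 2   [and-rule on 4]
6. a, 2   [and-rule on 4]
Accessibility: 0R0, 0R1, 1R1, 1R2, 2R2

Yes, satisfiable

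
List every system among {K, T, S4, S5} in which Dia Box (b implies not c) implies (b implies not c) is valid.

S4-tableau for the negation not (Dia Box (b implies not c) implies (b implies not c)):
1. not (Dia Box (b implies not c) implies (b implies not c)), 0
2. Dia Box (b implies not c), 0   [neg-implies-rule on 1]
3. not (b implies not c), 0   [neg-implies-rule on 1]
4. b, 0   [neg-implies-rule on 3]
5. c, 0   [neg-implies-rule on 3]
6. Box (b implies not c), 1   [Dia-rule on 2: fresh world 1, 0R1]
7. b implies not c, 1   [Box-rule on 6 via 1R1]
8. not c, 1   [implies-rule on 7 (branches; this branch)]
Accessibility: 0R0, 0R1, 1R1
Complete open branch: countermodel on an S4-frame, so not valid in S4, nor in K, T (the same frame is also a K-frame and a T-frame).
S5-tableau for the negation not (Dia Box (b implies not c) implies (b implies not c)):
1. not (Dia Box (b implies not c) implies (b implies not c)), 0
2. Dia Box (b implies not c), 0   [neg-implies-rule on 1]
3. not (b implies not c), 0   [neg-implies-rule on 1]
4. b, 0   [neg-implies-rule on 3]
5. c, 0   [neg-implies-rule on 3]
6. Box (b implies not c), 1   [Dia-rule on 2: fresh world 1, 0R1]
7. b implies not c, 0   [Box-rule on 6 via 1R0]
8. b implies not c, 1   [Box-rule on 6 via 1R1]
9. not c, 0   [implies-rule on 7 (branches; this branch)]
Accessibility: 0R0, 0R1, 1R0, 1R1
Branch closes: c and not c both at 0.
Every branch closes (one shown): valid in S5.

S5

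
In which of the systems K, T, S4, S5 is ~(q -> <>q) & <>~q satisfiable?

K

T-tableau for the formula:
1. ~(q -> <>q) & <>~q, u
2. ~(q -> <>q), u
3. <>~q, u
4. q, u
5. ~<>q, u
6. ~q, u
Accessibility: uRu
Branch closes: q and ~q both at u.
Every branch closes (one shown): unsatisfiable in T, hence also in S4, S5 (every S4/S5-frame is a T-frame).
K-tableau for the formula:
1. ~(q -> <>q) & <>~q, u
2. ~(q -> <>q), u
3. <>~q, u
4. q, u
5. ~<>q, u
6. ~q, v
Accessibility: uRv
Complete open branch: satisfiable in K.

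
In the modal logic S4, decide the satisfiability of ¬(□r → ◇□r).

1. ¬(□r → ◇□r), w0
2. □r, w0
3. ¬◇□r, w0
4. r, w0
5. ¬□r, w0
6. ¬r, w1
7. r, w1
Accessibility: w0Rw0, w0Rw1, w1Rw1
Branch closes: r and ¬r both at w1.
Every branch closes; the branch above is one of them.

Unsatisfiable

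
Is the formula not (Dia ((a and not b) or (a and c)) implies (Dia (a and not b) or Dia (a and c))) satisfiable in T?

1. not (Dia ((a and not b) or (a and c)) implies (Dia (a and not b) or Dia (a and c))), w0
2. Dia ((a and not b) or (a and c)), w0
3. not (Dia (a and not b) or Dia (a and c)), w0
4. not Dia (a and not b), w0
5. not Dia (a and c), w0
6. not (a and not b), w0
7. not (a and c), w0
8. b, w0
9. not c, w0
10. (a and not b) or (a and c), w1
11. not (a and not b), w1
12. not (a and c), w1
13. a and c, w1
14. a, w1
15. c, w1
16. b, w1
17. not c, w1
Accessibility: w0Rw0, w0Rw1, w1Rw1
Branch closes: c and not c both at w1.
(One branch shown.) All branches close.

Unsatisfiable (every branch closes)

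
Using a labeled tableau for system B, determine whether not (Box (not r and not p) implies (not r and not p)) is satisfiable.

1. not (Box (not r and not p) implies (not r and not p)), 0
2. Box (not r and not p), 0
3. not (not r and not p), 0
4. not r and not p, 0
5. not r, 0
6. not p, 0
7. p, 0
Accessibility: 0R0
Branch closes: p and not p both at 0.
(One branch shown.) All branches close.

No, unsatisfiable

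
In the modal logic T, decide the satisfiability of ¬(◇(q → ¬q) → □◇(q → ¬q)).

Satisfiable (open branch found)

1. ¬(◇(q → ¬q) → □◇(q → ¬q)), w0
2. ◇(q → ¬q), w0
3. ¬□◇(q → ¬q), w0
4. q → ¬q, w1
5. ¬q, w1
6. ¬◇(q → ¬q), w2
7. ¬(q → ¬q), w2
8. q, w2
Accessibility: w0Rw0, w0Rw1, w0Rw2, w1Rw1, w2Rw2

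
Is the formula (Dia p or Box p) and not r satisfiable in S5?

Yes, satisfiable

1. (Dia p or Box p) and not r, 0
2. Dia p or Box p, 0   [and-rule on 1]
3. not r, 0   [and-rule on 1]
4. Box p, 0   [or-rule on 2 (branches; this branch)]
5. p, 0   [Box-rule on 4 via 0R0]
Accessibility: 0R0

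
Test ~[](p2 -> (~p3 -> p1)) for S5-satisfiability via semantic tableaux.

Satisfiable

1. ~[](p2 -> (~p3 -> p1)), 0
2. ~(p2 -> (~p3 -> p1)), 1
3. p2, 1
4. ~(~p3 -> p1), 1
5. ~p3, 1
6. ~p1, 1
Accessibility: 0R0, 0R1, 1R0, 1R1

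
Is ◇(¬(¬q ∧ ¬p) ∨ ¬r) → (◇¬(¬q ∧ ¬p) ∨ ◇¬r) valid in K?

Valid in K

Tableau for the negation ¬(◇(¬(¬q ∧ ¬p) ∨ ¬r) → (◇¬(¬q ∧ ¬p) ∨ ◇¬r)):
1. ¬(◇(¬(¬q ∧ ¬p) ∨ ¬r) → (◇¬(¬q ∧ ¬p) ∨ ◇¬r)), u
2. ◇(¬(¬q ∧ ¬p) ∨ ¬r), u
3. ¬(◇¬(¬q ∧ ¬p) ∨ ◇¬r), u
4. ¬◇¬(¬q ∧ ¬p), u
5. ¬◇¬r, u
6. ¬(¬q ∧ ¬p) ∨ ¬r, v
7. ¬q ∧ ¬p, v
8. ¬q, v
9. ¬p, v
10. r, v
11. ¬(¬q ∧ ¬p), v
12. p, v
Accessibility: uRv
Branch closes: p and ¬p both at v.
Every branch of the negation's tableau closes; the branch above is one of them.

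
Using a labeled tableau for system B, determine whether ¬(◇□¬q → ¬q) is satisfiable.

1. ¬(◇□¬q → ¬q), w0
2. ◇□¬q, w0
3. q, w0
4. □¬q, w1
5. ¬q, w0
Accessibility: w0Rw0, w0Rw1, w1Rw0, w1Rw1
Branch closes: q and ¬q both at w0.
(One branch shown.) All branches close.

No, unsatisfiable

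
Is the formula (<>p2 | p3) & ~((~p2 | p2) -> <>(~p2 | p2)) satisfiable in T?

1. (<>p2 | p3) & ~((~p2 | p2) -> <>(~p2 | p2)), 0
2. <>p2 | p3, 0
3. ~((~p2 | p2) -> <>(~p2 | p2)), 0
4. ~p2 | p2, 0
5. ~<>(~p2 | p2), 0
6. ~(~p2 | p2), 0
7. p2, 0
8. ~p2, 0
Accessibility: 0R0
Branch closes: p2 and ~p2 both at 0.
All branches of the tableau close; one closing branch shown above.

No, unsatisfiable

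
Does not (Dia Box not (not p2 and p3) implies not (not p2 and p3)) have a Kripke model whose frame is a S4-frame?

1. not (Dia Box not (not p2 and p3) implies not (not p2 and p3)), 0
2. Dia Box not (not p2 and p3), 0
3. not p2 and p3, 0
4. not p2, 0
5. p3, 0
6. Box not (not p2 and p3), 1
7. not (not p2 and p3), 1
8. not p3, 1
Accessibility: 0R0, 0R1, 1R1

Yes, satisfiable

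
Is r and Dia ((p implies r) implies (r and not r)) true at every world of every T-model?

Not valid

Tableau for the negation not (r and Dia ((p implies r) implies (r and not r))):
1. not (r and Dia ((p implies r) implies (r and not r))), u
2. not Dia ((p implies r) implies (r and not r)), u
3. not ((p implies r) implies (r and not r)), u
4. p implies r, u
5. not (r and not r), u
6. r, u
Accessibility: uRu
The negation has an open branch (countermodel exists).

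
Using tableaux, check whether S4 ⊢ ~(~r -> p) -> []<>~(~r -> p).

Invalid (countermodel exists)

Tableau for the negation ~(~(~r -> p) -> []<>~(~r -> p)):
1. ~(~(~r -> p) -> []<>~(~r -> p)), 0
2. ~(~r -> p), 0
3. ~[]<>~(~r -> p), 0
4. ~r, 0
5. ~p, 0
6. ~<>~(~r -> p), 1
7. ~r -> p, 1
8. p, 1
Accessibility: 0R0, 0R1, 1R1
The negation has an open branch (countermodel exists).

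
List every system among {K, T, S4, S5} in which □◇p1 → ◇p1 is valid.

K-tableau for the negation ¬(□◇p1 → ◇p1):
1. ¬(□◇p1 → ◇p1), w0
2. □◇p1, w0
3. ¬◇p1, w0
Complete open branch: countermodel on a K-frame, so not valid in K.
T-tableau for the negation ¬(□◇p1 → ◇p1):
1. ¬(□◇p1 → ◇p1), w0
2. □◇p1, w0
3. ¬◇p1, w0
4. ◇p1, w0
5. ¬p1, w0
6. p1, w1
7. ◇p1, w1
8. ¬p1, w1
Accessibility: w0Rw0, w0Rw1, w1Rw1
Branch closes: p1 and ¬p1 both at w1.
Every branch closes (one shown): valid in T, hence also in S4, S5 (every theorem of T is a theorem of S4 and S5).

T, S4, S5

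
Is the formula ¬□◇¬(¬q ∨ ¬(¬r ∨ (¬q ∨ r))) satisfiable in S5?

Satisfiable

1. ¬□◇¬(¬q ∨ ¬(¬r ∨ (¬q ∨ r))), 0
2. ¬◇¬(¬q ∨ ¬(¬r ∨ (¬q ∨ r))), 1   [¬□-rule on 1: fresh world 1, 0R1]
3. ¬q ∨ ¬(¬r ∨ (¬q ∨ r)), 0   [¬◇-rule on 2 via 1R0]
4. ¬q ∨ ¬(¬r ∨ (¬q ∨ r)), 1   [¬◇-rule on 2 via 1R1]
5. ¬q, 0   [∨-rule on 3 (branches; this branch)]
6. ¬q, 1   [∨-rule on 4 (branches; this branch)]
Accessibility: 0R0, 0R1, 1R0, 1R1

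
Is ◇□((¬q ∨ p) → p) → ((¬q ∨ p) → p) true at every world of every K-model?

Tableau for the negation ¬(◇□((¬q ∨ p) → p) → ((¬q ∨ p) → p)):
1. ¬(◇□((¬q ∨ p) → p) → ((¬q ∨ p) → p)), 0
2. ◇□((¬q ∨ p) → p), 0   [¬→-rule on 1]
3. ¬((¬q ∨ p) → p), 0   [¬→-rule on 1]
4. ¬q ∨ p, 0   [¬→-rule on 3]
5. ¬p, 0   [¬→-rule on 3]
6. ¬q, 0   [∨-rule on 4 (branches; this branch)]
7. □((¬q ∨ p) → p), 1   [◇-rule on 2: fresh world 1, 0R1]
Accessibility: 0R1
The negation has an open branch (countermodel exists).

No, not valid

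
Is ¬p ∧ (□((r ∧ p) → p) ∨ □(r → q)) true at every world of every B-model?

Invalid (countermodel exists)

Tableau for the negation ¬(¬p ∧ (□((r ∧ p) → p) ∨ □(r → q))):
1. ¬(¬p ∧ (□((r ∧ p) → p) ∨ □(r → q))), 0
2. p, 0
Accessibility: 0R0
The negation has an open branch (countermodel exists).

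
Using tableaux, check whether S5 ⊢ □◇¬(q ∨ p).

Not valid

Tableau for the negation ¬□◇¬(q ∨ p):
1. ¬□◇¬(q ∨ p), 0
2. ¬◇¬(q ∨ p), 1
3. q ∨ p, 0
4. q ∨ p, 1
5. p, 0
6. p, 1
Accessibility: 0R0, 0R1, 1R0, 1R1
The negation has an open branch (countermodel exists).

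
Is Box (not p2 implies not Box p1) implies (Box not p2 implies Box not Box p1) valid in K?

Valid

Tableau for the negation not (Box (not p2 implies not Box p1) implies (Box not p2 implies Box not Box p1)):
1. not (Box (not p2 implies not Box p1) implies (Box not p2 implies Box not Box p1)), w0
2. Box (not p2 implies not Box p1), w0
3. not (Box not p2 implies Box not Box p1), w0
4. Box not p2, w0
5. not Box not Box p1, w0
6. Box p1, w1
7. not p2 implies not Box p1, w1
8. not p2, w1
9. not Box p1, w1
10. not p1, w2
11. p1, w2
Accessibility: w0Rw1, w1Rw2
Branch closes: p1 and not p1 both at w2.
Every branch of the negation's tableau closes; the branch above is one of them.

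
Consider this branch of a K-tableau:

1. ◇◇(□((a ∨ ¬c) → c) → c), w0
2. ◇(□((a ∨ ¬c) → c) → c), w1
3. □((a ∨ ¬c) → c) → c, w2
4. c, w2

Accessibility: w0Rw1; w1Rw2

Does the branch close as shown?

There is no literal clash: for every atom and world, at most one sign appears.

Open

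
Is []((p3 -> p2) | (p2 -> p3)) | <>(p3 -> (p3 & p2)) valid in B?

Valid in B

Tableau for the negation ~([]((p3 -> p2) | (p2 -> p3)) | <>(p3 -> (p3 & p2))):
1. ~([]((p3 -> p2) | (p2 -> p3)) | <>(p3 -> (p3 & p2))), u
2. ~[]((p3 -> p2) | (p2 -> p3)), u
3. ~<>(p3 -> (p3 & p2)), u
4. ~(p3 -> (p3 & p2)), u
5. p3, u
6. ~(p3 & p2), u
7. ~p2, u
8. ~((p3 -> p2) | (p2 -> p3)), v
9. ~(p3 -> p2), v
10. ~(p2 -> p3), v
11. p3, v
12. ~p2, v
13. p2, v
14. ~p3, v
Accessibility: uRu, uRv, vRu, vRv
Branch closes: p2 and ~p2 both at v.
Every branch of the negation's tableau closes; the branch above is one of them.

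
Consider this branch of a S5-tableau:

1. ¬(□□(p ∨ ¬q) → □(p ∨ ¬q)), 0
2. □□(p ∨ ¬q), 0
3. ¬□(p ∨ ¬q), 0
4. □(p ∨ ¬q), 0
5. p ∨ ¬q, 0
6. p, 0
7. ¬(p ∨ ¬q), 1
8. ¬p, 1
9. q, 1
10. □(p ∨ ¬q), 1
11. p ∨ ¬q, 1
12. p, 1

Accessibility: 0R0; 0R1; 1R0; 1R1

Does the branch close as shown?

Both p and ¬p appear at 1.

Closed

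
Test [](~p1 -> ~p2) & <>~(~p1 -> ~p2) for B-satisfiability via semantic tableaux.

Unsatisfiable

1. [](~p1 -> ~p2) & <>~(~p1 -> ~p2), u
2. [](~p1 -> ~p2), u
3. <>~(~p1 -> ~p2), u
4. ~p1 -> ~p2, u
5. ~p2, u
6. ~(~p1 -> ~p2), v
7. ~p1, v
8. p2, v
9. ~p1 -> ~p2, v
10. ~p2, v
Accessibility: uRu, uRv, vRu, vRv
Branch closes: p2 and ~p2 both at v.
(One branch shown.) All branches close.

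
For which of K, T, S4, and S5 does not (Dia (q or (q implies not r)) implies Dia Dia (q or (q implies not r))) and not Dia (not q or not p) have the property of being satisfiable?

K

T-tableau for the formula:
1. not (Dia (q or (q implies not r)) implies Dia Dia (q or (q implies not r))) and not Dia (not q or not p), w0
2. not (Dia (q or (q implies not r)) implies Dia Dia (q or (q implies not r))), w0   [and-rule on 1]
3. not Dia (not q or not p), w0   [and-rule on 1]
4. Dia (q or (q implies not r)), w0   [neg-implies-rule on 2]
5. not Dia Dia (q or (q implies not r)), w0   [neg-implies-rule on 2]
6. not (not q or not p), w0   [neg-Dia-rule on 3 via w0Rw0]
7. q, w0   [neg-or-rule on 6]
8. p, w0   [neg-or-rule on 6]
9. not Dia (q or (q implies not r)), w0   [neg-Dia-rule on 5 via w0Rw0]
10. not (q or (q implies not r)), w0   [neg-Dia-rule on 9 via w0Rw0]
11. not q, w0   [neg-or-rule on 10]
12. not (q implies not r), w0   [neg-or-rule on 10]
Accessibility: w0Rw0
Branch closes: q and not q both at w0.
Every branch closes (one shown): unsatisfiable in T, hence also in S4, S5 (every S4/S5-frame is a T-frame).
K-tableau for the formula:
1. not (Dia (q or (q implies not r)) implies Dia Dia (q or (q implies not r))) and not Dia (not q or not p), w0
2. not (Dia (q or (q implies not r)) implies Dia Dia (q or (q implies not r))), w0   [and-rule on 1]
3. not Dia (not q or not p), w0   [and-rule on 1]
4. Dia (q or (q implies not r)), w0   [neg-implies-rule on 2]
5. not Dia Dia (q or (q implies not r)), w0   [neg-implies-rule on 2]
6. q or (q implies not r), w1   [Dia-rule on 4: fresh world w1, w0Rw1]
7. not (not q or not p), w1   [neg-Dia-rule on 3 via w0Rw1]
8. q, w1   [neg-or-rule on 7]
9. p, w1   [neg-or-rule on 7]
10. not Dia (q or (q implies not r)), w1   [neg-Dia-rule on 5 via w0Rw1]
11. q implies not r, w1   [or-rule on 6 (branches; this branch)]
12. not r, w1   [implies-rule on 11 (branches; this branch)]
Accessibility: w0Rw1
Complete open branch: satisfiable in K.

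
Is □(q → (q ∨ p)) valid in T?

Valid

Tableau for the negation ¬□(q → (q ∨ p)):
1. ¬□(q → (q ∨ p)), 0
2. ¬(q → (q ∨ p)), 1   [¬□-rule on 1: fresh world 1, 0R1]
3. q, 1   [¬→-rule on 2]
4. ¬(q ∨ p), 1   [¬→-rule on 2]
5. ¬q, 1   [¬∨-rule on 4]
6. ¬p, 1   [¬∨-rule on 4]
Accessibility: 0R0, 0R1, 1R1
Branch closes: q and ¬q both at 1.
All branches of the negation close; one closing branch shown above.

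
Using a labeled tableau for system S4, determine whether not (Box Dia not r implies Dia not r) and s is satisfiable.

No, unsatisfiable

1. not (Box Dia not r implies Dia not r) and s, 0
2. not (Box Dia not r implies Dia not r), 0
3. s, 0
4. Box Dia not r, 0
5. not Dia not r, 0
6. Dia not r, 0
7. r, 0
8. not r, 1
9. Dia not r, 1
10. r, 1
Accessibility: 0R0, 0R1, 1R1
Branch closes: r and not r both at 1.
Every branch closes; the branch above is one of them.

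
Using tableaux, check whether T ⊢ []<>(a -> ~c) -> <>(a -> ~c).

Tableau for the negation ~([]<>(a -> ~c) -> <>(a -> ~c)):
1. ~([]<>(a -> ~c) -> <>(a -> ~c)), 0
2. []<>(a -> ~c), 0   [~->-rule on 1]
3. ~<>(a -> ~c), 0   [~->-rule on 1]
4. <>(a -> ~c), 0   [[]-rule on 2 via 0R0]
5. ~(a -> ~c), 0   [~<>-rule on 3 via 0R0]
6. a, 0   [~->-rule on 5]
7. c, 0   [~->-rule on 5]
8. a -> ~c, 1   [<>-rule on 4: fresh world 1, 0R1]
9. <>(a -> ~c), 1   [[]-rule on 2 via 0R1]
10. ~(a -> ~c), 1   [~<>-rule on 3 via 0R1]
11. a, 1   [~->-rule on 10]
12. c, 1   [~->-rule on 10]
13. ~c, 1   [->-rule on 8 (branches; this branch)]
Accessibility: 0R0, 0R1, 1R1
Branch closes: c and ~c both at 1.
All branches of the negation close; one closing branch shown above.

Yes, valid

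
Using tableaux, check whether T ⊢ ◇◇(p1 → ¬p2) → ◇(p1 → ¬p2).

Tableau for the negation ¬(◇◇(p1 → ¬p2) → ◇(p1 → ¬p2)):
1. ¬(◇◇(p1 → ¬p2) → ◇(p1 → ¬p2)), w0
2. ◇◇(p1 → ¬p2), w0
3. ¬◇(p1 → ¬p2), w0
4. ¬(p1 → ¬p2), w0
5. p1, w0
6. p2, w0
7. ◇(p1 → ¬p2), w1
8. ¬(p1 → ¬p2), w1
9. p1, w1
10. p2, w1
11. p1 → ¬p2, w2
12. ¬p2, w2
Accessibility: w0Rw0, w0Rw1, w1Rw1, w1Rw2, w2Rw2
The negation has an open branch (countermodel exists).

Invalid (countermodel exists)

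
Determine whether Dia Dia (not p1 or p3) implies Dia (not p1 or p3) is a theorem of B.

Tableau for the negation not (Dia Dia (not p1 or p3) implies Dia (not p1 or p3)):
1. not (Dia Dia (not p1 or p3) implies Dia (not p1 or p3)), w0
2. Dia Dia (not p1 or p3), w0
3. not Dia (not p1 or p3), w0
4. not (not p1 or p3), w0
5. p1, w0
6. not p3, w0
7. Dia (not p1 or p3), w1
8. not (not p1 or p3), w1
9. p1, w1
10. not p3, w1
11. not p1 or p3, w2
12. p3, w2
Accessibility: w0Rw0, w0Rw1, w1Rw0, w1Rw1, w1Rw2, w2Rw1, w2Rw2
The negation has an open branch (countermodel exists).

No, not valid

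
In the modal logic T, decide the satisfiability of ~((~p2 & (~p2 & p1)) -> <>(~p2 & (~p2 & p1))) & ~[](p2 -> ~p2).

Unsatisfiable (every branch closes)

1. ~((~p2 & (~p2 & p1)) -> <>(~p2 & (~p2 & p1))) & ~[](p2 -> ~p2), u
2. ~((~p2 & (~p2 & p1)) -> <>(~p2 & (~p2 & p1))), u
3. ~[](p2 -> ~p2), u
4. ~p2 & (~p2 & p1), u
5. ~<>(~p2 & (~p2 & p1)), u
6. ~p2, u
7. ~p2 & p1, u
8. p1, u
9. ~(~p2 & (~p2 & p1)), u
10. ~(~p2 & p1), u
11. ~p1, u
Accessibility: uRu
Branch closes: p1 and ~p1 both at u.
(One branch shown.) All branches close.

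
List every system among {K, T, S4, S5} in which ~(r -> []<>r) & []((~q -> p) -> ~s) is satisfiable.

K, T, S4

S4-tableau for the formula:
1. ~(r -> []<>r) & []((~q -> p) -> ~s), 0
2. ~(r -> []<>r), 0   [&-rule on 1]
3. []((~q -> p) -> ~s), 0   [&-rule on 1]
4. r, 0   [~->-rule on 2]
5. ~[]<>r, 0   [~->-rule on 2]
6. (~q -> p) -> ~s, 0   [[]-rule on 3 via 0R0]
7. ~s, 0   [->-rule on 6 (branches; this branch)]
8. ~<>r, 1   [~[]-rule on 5: fresh world 1, 0R1]
9. (~q -> p) -> ~s, 1   [[]-rule on 3 via 0R1]
10. ~r, 1   [~<>-rule on 8 via 1R1]
11. ~s, 1   [->-rule on 9 (branches; this branch)]
Accessibility: 0R0, 0R1, 1R1
Complete open branch: satisfiable in S4, hence also in K, T (this S4-model is also a K-model and a T-model).
S5-tableau for the formula:
1. ~(r -> []<>r) & []((~q -> p) -> ~s), 0
2. ~(r -> []<>r), 0   [&-rule on 1]
3. []((~q -> p) -> ~s), 0   [&-rule on 1]
4. r, 0   [~->-rule on 2]
5. ~[]<>r, 0   [~->-rule on 2]
6. (~q -> p) -> ~s, 0   [[]-rule on 3 via 0R0]
7. ~(~q -> p), 0   [->-rule on 6 (branches; this branch)]
8. ~q, 0   [~->-rule on 7]
9. ~p, 0   [~->-rule on 7]
10. ~<>r, 1   [~[]-rule on 5: fresh world 1, 0R1]
11. (~q -> p) -> ~s, 1   [[]-rule on 3 via 0R1]
12. ~r, 0   [~<>-rule on 10 via 1R0]
Accessibility: 0R0, 0R1, 1R0, 1R1
Branch closes: r and ~r both at 0.
Every branch closes (one shown): unsatisfiable in S5.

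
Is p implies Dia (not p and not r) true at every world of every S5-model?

Invalid (countermodel exists)

Tableau for the negation not (p implies Dia (not p and not r)):
1. not (p implies Dia (not p and not r)), w0
2. p, w0
3. not Dia (not p and not r), w0
4. not (not p and not r), w0
5. r, w0
Accessibility: w0Rw0
The negation has an open branch (countermodel exists).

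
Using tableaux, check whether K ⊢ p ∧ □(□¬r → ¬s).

Tableau for the negation ¬(p ∧ □(□¬r → ¬s)):
1. ¬(p ∧ □(□¬r → ¬s)), u
2. ¬□(□¬r → ¬s), u   [¬∧-rule on 1 (branches; this branch)]
3. ¬(□¬r → ¬s), v   [¬□-rule on 2: fresh world v, uRv]
4. □¬r, v   [¬→-rule on 3]
5. s, v   [¬→-rule on 3]
Accessibility: uRv
The negation has an open branch (countermodel exists).

Not valid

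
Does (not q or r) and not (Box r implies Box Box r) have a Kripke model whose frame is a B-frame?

1. (not q or r) and not (Box r implies Box Box r), w0
2. not q or r, w0
3. not (Box r implies Box Box r), w0
4. Box r, w0
5. not Box Box r, w0
6. r, w0
7. not Box r, w1
8. r, w1
9. not r, w2
Accessibility: w0Rw0, w0Rw1, w1Rw0, w1Rw1, w1Rw2, w2Rw1, w2Rw2

Yes, satisfiable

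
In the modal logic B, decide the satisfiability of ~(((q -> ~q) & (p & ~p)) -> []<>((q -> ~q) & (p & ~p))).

No, unsatisfiable

1. ~(((q -> ~q) & (p & ~p)) -> []<>((q -> ~q) & (p & ~p))), 0
2. (q -> ~q) & (p & ~p), 0   [~->-rule on 1]
3. ~[]<>((q -> ~q) & (p & ~p)), 0   [~->-rule on 1]
4. q -> ~q, 0   [&-rule on 2]
5. p & ~p, 0   [&-rule on 2]
6. p, 0   [&-rule on 5]
7. ~p, 0   [&-rule on 5]
Accessibility: 0R0
Branch closes: p and ~p both at 0.
Every branch closes; the branch above is one of them.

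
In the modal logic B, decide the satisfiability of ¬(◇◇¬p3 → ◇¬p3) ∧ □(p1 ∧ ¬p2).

Satisfiable (open branch found)

1. ¬(◇◇¬p3 → ◇¬p3) ∧ □(p1 ∧ ¬p2), 0
2. ¬(◇◇¬p3 → ◇¬p3), 0
3. □(p1 ∧ ¬p2), 0
4. ◇◇¬p3, 0
5. ¬◇¬p3, 0
6. p1 ∧ ¬p2, 0
7. p1, 0
8. ¬p2, 0
9. p3, 0
10. ◇¬p3, 1
11. p1 ∧ ¬p2, 1
12. p1, 1
13. ¬p2, 1
14. p3, 1
15. ¬p3, 2
Accessibility: 0R0, 0R1, 1R0, 1R1, 1R2, 2R1, 2R2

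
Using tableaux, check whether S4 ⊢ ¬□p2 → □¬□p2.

No, not valid

Tableau for the negation ¬(¬□p2 → □¬□p2):
1. ¬(¬□p2 → □¬□p2), w0
2. ¬□p2, w0   [¬→-rule on 1]
3. ¬□¬□p2, w0   [¬→-rule on 1]
4. ¬p2, w1   [¬□-rule on 2: fresh world w1, w0Rw1]
5. □p2, w2   [¬□-rule on 3: fresh world w2, w0Rw2]
6. p2, w2   [□-rule on 5 via w2Rw2]
Accessibility: w0Rw0, w0Rw1, w0Rw2, w1Rw1, w2Rw2
The negation has an open branch (countermodel exists).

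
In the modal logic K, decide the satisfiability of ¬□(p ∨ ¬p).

1. ¬□(p ∨ ¬p), u
2. ¬(p ∨ ¬p), v   [¬□-rule on 1: fresh world v, uRv]
3. ¬p, v   [¬∨-rule on 2]
4. p, v   [¬∨-rule on 2]
Accessibility: uRv
Branch closes: p and ¬p both at v.
(One branch shown.) All branches close.

Unsatisfiable (every branch closes)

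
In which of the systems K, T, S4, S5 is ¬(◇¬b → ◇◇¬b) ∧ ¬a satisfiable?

K-tableau for the formula:
1. ¬(◇¬b → ◇◇¬b) ∧ ¬a, w0
2. ¬(◇¬b → ◇◇¬b), w0
3. ¬a, w0
4. ◇¬b, w0
5. ¬◇◇¬b, w0
6. ¬b, w1
7. ¬◇¬b, w1
Accessibility: w0Rw1
Complete open branch: satisfiable in K.
T-tableau for the formula:
1. ¬(◇¬b → ◇◇¬b) ∧ ¬a, w0
2. ¬(◇¬b → ◇◇¬b), w0
3. ¬a, w0
4. ◇¬b, w0
5. ¬◇◇¬b, w0
6. ¬◇¬b, w0
7. b, w0
8. ¬b, w1
9. ¬◇¬b, w1
10. b, w1
Accessibility: w0Rw0, w0Rw1, w1Rw1
Branch closes: b and ¬b both at w1.
Every branch closes (one shown): unsatisfiable in T, hence also in S4, S5 (every S4/S5-frame is a T-frame).

K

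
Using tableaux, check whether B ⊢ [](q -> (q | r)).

Tableau for the negation ~[](q -> (q | r)):
1. ~[](q -> (q | r)), 0
2. ~(q -> (q | r)), 1
3. q, 1
4. ~(q | r), 1
5. ~q, 1
6. ~r, 1
Accessibility: 0R0, 0R1, 1R0, 1R1
Branch closes: q and ~q both at 1.
All branches of the negation close; one closing branch shown above.

Valid in B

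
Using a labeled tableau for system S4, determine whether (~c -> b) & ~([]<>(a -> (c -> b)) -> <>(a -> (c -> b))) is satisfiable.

1. (~c -> b) & ~([]<>(a -> (c -> b)) -> <>(a -> (c -> b))), 0
2. ~c -> b, 0
3. ~([]<>(a -> (c -> b)) -> <>(a -> (c -> b))), 0
4. []<>(a -> (c -> b)), 0
5. ~<>(a -> (c -> b)), 0
6. <>(a -> (c -> b)), 0
7. ~(a -> (c -> b)), 0
8. a, 0
9. ~(c -> b), 0
10. c, 0
11. ~b, 0
12. a -> (c -> b), 1
13. <>(a -> (c -> b)), 1
14. ~(a -> (c -> b)), 1
15. a, 1
16. ~(c -> b), 1
17. c, 1
18. ~b, 1
19. c -> b, 1
20. b, 1
Accessibility: 0R0, 0R1, 1R1
Branch closes: b and ~b both at 1.
(One branch shown.) All branches close.

No, unsatisfiable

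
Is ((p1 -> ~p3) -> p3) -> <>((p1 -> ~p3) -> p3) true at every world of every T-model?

Valid in T

Tableau for the negation ~(((p1 -> ~p3) -> p3) -> <>((p1 -> ~p3) -> p3)):
1. ~(((p1 -> ~p3) -> p3) -> <>((p1 -> ~p3) -> p3)), u
2. (p1 -> ~p3) -> p3, u   [~->-rule on 1]
3. ~<>((p1 -> ~p3) -> p3), u   [~->-rule on 1]
4. ~((p1 -> ~p3) -> p3), u   [~<>-rule on 3 via uRu]
5. p1 -> ~p3, u   [~->-rule on 4]
6. ~p3, u   [~->-rule on 4]
7. ~(p1 -> ~p3), u   [->-rule on 2 (branches; this branch)]
8. p1, u   [~->-rule on 7]
9. p3, u   [~->-rule on 7]
Accessibility: uRu
Branch closes: p3 and ~p3 both at u.
All branches of the negation close; one closing branch shown above.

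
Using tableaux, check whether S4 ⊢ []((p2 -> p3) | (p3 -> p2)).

Tableau for the negation ~[]((p2 -> p3) | (p3 -> p2)):
1. ~[]((p2 -> p3) | (p3 -> p2)), 0
2. ~((p2 -> p3) | (p3 -> p2)), 1
3. ~(p2 -> p3), 1
4. ~(p3 -> p2), 1
5. p2, 1
6. ~p3, 1
7. p3, 1
8. ~p2, 1
Accessibility: 0R0, 0R1, 1R1
Branch closes: p3 and ~p3 both at 1.
Every branch of the negation's tableau closes; the branch above is one of them.

Valid in S4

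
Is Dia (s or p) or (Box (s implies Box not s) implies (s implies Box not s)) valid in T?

Tableau for the negation not (Dia (s or p) or (Box (s implies Box not s) implies (s implies Box not s))):
1. not (Dia (s or p) or (Box (s implies Box not s) implies (s implies Box not s))), 0
2. not Dia (s or p), 0   [neg-or-rule on 1]
3. not (Box (s implies Box not s) implies (s implies Box not s)), 0   [neg-or-rule on 1]
4. Box (s implies Box not s), 0   [neg-implies-rule on 3]
5. not (s implies Box not s), 0   [neg-implies-rule on 3]
6. s, 0   [neg-implies-rule on 5]
7. not Box not s, 0   [neg-implies-rule on 5]
8. not (s or p), 0   [neg-Dia-rule on 2 via 0R0]
9. not s, 0   [neg-or-rule on 8]
10. not p, 0   [neg-or-rule on 8]
Accessibility: 0R0
Branch closes: s and not s both at 0.
Every branch of the negation's tableau closes; the branch above is one of them.

Valid in T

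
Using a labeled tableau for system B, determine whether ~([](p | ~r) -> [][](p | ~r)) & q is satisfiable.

Yes, satisfiable

1. ~([](p | ~r) -> [][](p | ~r)) & q, 0
2. ~([](p | ~r) -> [][](p | ~r)), 0   [&-rule on 1]
3. q, 0   [&-rule on 1]
4. [](p | ~r), 0   [~->-rule on 2]
5. ~[][](p | ~r), 0   [~->-rule on 2]
6. p | ~r, 0   [[]-rule on 4 via 0R0]
7. ~r, 0   [|-rule on 6 (branches; this branch)]
8. ~[](p | ~r), 1   [~[]-rule on 5: fresh world 1, 0R1]
9. p | ~r, 1   [[]-rule on 4 via 0R1]
10. ~r, 1   [|-rule on 9 (branches; this branch)]
11. ~(p | ~r), 2   [~[]-rule on 8: fresh world 2, 1R2]
12. ~p, 2   [~|-rule on 11]
13. r, 2   [~|-rule on 11]
Accessibility: 0R0, 0R1, 1R0, 1R1, 1R2, 2R1, 2R2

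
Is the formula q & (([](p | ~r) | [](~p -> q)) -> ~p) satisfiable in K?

1. q & (([](p | ~r) | [](~p -> q)) -> ~p), 0
2. q, 0   [&-rule on 1]
3. ([](p | ~r) | [](~p -> q)) -> ~p, 0   [&-rule on 1]
4. ~p, 0   [->-rule on 3 (branches; this branch)]

Satisfiable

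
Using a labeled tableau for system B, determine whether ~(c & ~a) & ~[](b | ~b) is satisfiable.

1. ~(c & ~a) & ~[](b | ~b), u
2. ~(c & ~a), u
3. ~[](b | ~b), u
4. a, u
5. ~(b | ~b), v
6. ~b, v
7. b, v
Accessibility: uRu, uRv, vRu, vRv
Branch closes: b and ~b both at v.
(One branch shown.) All branches close.

Unsatisfiable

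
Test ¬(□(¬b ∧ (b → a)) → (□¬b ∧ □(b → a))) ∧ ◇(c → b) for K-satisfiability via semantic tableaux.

1. ¬(□(¬b ∧ (b → a)) → (□¬b ∧ □(b → a))) ∧ ◇(c → b), u
2. ¬(□(¬b ∧ (b → a)) → (□¬b ∧ □(b → a))), u
3. ◇(c → b), u
4. □(¬b ∧ (b → a)), u
5. ¬(□¬b ∧ □(b → a)), u
6. ¬□(b → a), u
7. c → b, v
8. ¬b ∧ (b → a), v
9. ¬b, v
10. b → a, v
11. ¬c, v
12. a, v
13. ¬(b → a), w
14. b, w
15. ¬a, w
16. ¬b ∧ (b → a), w
17. ¬b, w
18. b → a, w
Accessibility: uRv, uRw
Branch closes: b and ¬b both at w.
(One branch shown.) All branches close.

Unsatisfiable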